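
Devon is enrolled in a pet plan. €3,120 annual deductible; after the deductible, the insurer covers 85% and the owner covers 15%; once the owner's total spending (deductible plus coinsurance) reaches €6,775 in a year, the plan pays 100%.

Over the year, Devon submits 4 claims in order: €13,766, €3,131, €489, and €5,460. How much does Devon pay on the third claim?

Claim 1 (€13,766): deductible takes €3,120, €10,646 remains; 15% of €10,646 = €1,596.90. Owner pays €4,716.90; OOP now €4,716.90.
Claim 2 (€3,131): deductible already satisfied, so owner's share is 15% × €3,131 = €469.65. Owner owes €469.65 (running OOP €5,186.55).
Claim 3 (€489): deductible met; 15% of €489 = €73.35. Owner owes €73.35 (running OOP €5,259.90).

€73.35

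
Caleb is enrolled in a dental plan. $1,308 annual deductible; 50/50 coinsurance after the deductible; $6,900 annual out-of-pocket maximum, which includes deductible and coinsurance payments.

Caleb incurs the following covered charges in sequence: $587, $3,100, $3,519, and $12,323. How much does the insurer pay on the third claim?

$1,759.50

Claim 1 ($587): entire amount goes to the deductible. Cost to patient: $587. OOP to date $587. Insurer: $587 − $587 = $0.
Claim 2 ($3,100): $721 to deductible, leaving $2,379; 50% of $2,379 = $1,189.50. Patient owes $1,910.50 (running OOP $2,497.50). Plan pays $3,100 − $1,910.50 = $1,189.50.
Claim 3 ($3,519): deductible already satisfied, so patient's share is 50% × $3,519 = $1,759.50. Cost to patient: $1,759.50. OOP to date $4,257. Plan pays $3,519 − $1,759.50 = $1,759.50.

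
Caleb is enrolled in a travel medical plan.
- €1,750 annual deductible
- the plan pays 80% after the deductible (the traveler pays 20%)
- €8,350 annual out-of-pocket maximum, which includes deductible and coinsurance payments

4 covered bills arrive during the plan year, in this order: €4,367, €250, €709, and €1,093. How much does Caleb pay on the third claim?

€141.80

Claim 1 — €4,367: deductible takes €1,750, €2,617 remains; traveler's 20% is €523.40. Traveler pays €2,273.40; OOP now €2,273.40.
Claim 2 — €250: deductible already satisfied, so traveler's share is 20% × €250 = €50. Traveler owes €50 (running OOP €2,323.40).
Claim 3 — €709: deductible already satisfied, so traveler's share is 20% × €709 = €141.80. Traveler owes €141.80 (running OOP €2,465.20).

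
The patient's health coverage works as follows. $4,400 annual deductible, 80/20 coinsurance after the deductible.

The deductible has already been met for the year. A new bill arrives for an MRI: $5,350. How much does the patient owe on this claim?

With the deductible met, the entire $5,350 is subject to coinsurance.
Patient's 20% share of $5,350 is $1,070.

$1,070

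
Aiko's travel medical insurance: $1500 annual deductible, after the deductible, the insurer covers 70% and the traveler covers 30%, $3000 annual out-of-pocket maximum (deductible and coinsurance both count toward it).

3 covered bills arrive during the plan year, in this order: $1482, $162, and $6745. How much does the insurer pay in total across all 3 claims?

$5389

Claim 1 — $1482: fully absorbed by the deductible. Cost to traveler: $1482. OOP to date $1482. Plan pays $1482 − $1482 = $0.
Claim 2 — $162: $18 finishes the deductible; $144 goes to coinsurance; traveler's 30% is $43.20. Traveler owes $61.20 (running OOP $1543.20). Plan pays $162 − $61.20 = $100.80.
Claim 3 — $6745: deductible met; 30% of $6745 = $2023.50. OOP would hit $3566.70 > $3000, so the cap limits the traveler to $3000 − $1543.20 = $1456.80. Insurer: $6745 − $1456.80 = $5288.20.
Insurer total = bills − traveler's total = $8389 − $3000 = $5389.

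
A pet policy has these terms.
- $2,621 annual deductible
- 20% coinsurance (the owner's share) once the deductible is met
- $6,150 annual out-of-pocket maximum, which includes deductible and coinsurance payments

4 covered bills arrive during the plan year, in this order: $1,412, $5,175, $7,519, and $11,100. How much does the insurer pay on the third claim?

$6,015.20

#1 ($1,412): entire amount goes to the deductible. Owner owes $1,412 (running OOP $1,412). Insurer: $1,412 − $1,412 = $0.
#2 ($5,175): $1,209 finishes the deductible; $3,966 goes to coinsurance; coinsurance $3,966 × 20% = $793.20. Owner owes $2,002.20 (running OOP $3,414.20). Plan pays $5,175 − $2,002.20 = $3,172.80.
#3 ($7,519): 20% coinsurance on $7,519 = $1,503.80. Owner pays $1,503.80; OOP now $4,918. Insurer: $7,519 − $1,503.80 = $6,015.20.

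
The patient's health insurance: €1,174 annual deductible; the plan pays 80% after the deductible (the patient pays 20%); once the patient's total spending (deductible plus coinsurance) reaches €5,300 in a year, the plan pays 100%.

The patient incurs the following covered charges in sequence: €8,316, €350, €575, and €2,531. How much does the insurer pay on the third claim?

Bill 1, €8,316: deductible takes €1,174, €7,142 remains; coinsurance €7,142 × 20% = €1,428.40. Cost to patient: €2,602.40. OOP to date €2,602.40. Insurer: €8,316 − €2,602.40 = €5,713.60.
Bill 2, €350: deductible met; 20% of €350 = €70. Patient pays €70; OOP now €2,672.40. Plan pays €350 − €70 = €280.
Bill 3, €575: deductible met; 20% of €575 = €115. Patient pays €115; OOP now €2,787.40. Insurer: €575 − €115 = €460.

€460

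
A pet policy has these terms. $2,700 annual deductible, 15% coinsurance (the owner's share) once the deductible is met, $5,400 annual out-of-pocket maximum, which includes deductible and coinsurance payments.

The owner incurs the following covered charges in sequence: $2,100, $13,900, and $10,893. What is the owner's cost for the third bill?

Bill 1, $2,100: fully absorbed by the deductible. Owner owes $2,100 (running OOP $2,100).
Bill 2, $13,900: $600 finishes the deductible; $13,300 goes to coinsurance; owner's 15% is $1,995. Owner owes $2,595 (running OOP $4,695).
Bill 3, $10,893: deductible already satisfied, so owner's share is 15% × $10,893 = $1,633.95. OOP would hit $6,328.95 > $5,400, so the cap limits the owner to $5,400 − $4,695 = $705.

$705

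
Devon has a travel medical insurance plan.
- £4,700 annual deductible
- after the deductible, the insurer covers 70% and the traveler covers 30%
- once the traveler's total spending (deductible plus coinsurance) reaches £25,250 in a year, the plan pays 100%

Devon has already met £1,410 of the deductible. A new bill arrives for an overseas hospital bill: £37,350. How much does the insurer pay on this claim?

Remaining deductible: £4,700 − £1,410 = £3,290.
After the £3,290 deductible portion, £37,350 − £3,290 = £34,060 is subject to coinsurance.
Traveler's 30% share of £34,060 is £10,218.
That puts the traveler's cost at £3,290 + £10,218 = £13,508 before any cap.
Year-to-date out-of-pocket becomes £1,410 + £13,508 = £14,918, still under the £25,250 maximum, so no cap applies.
Insurer pays the balance: £37,350 − £13,508 = £23,842.

£23,842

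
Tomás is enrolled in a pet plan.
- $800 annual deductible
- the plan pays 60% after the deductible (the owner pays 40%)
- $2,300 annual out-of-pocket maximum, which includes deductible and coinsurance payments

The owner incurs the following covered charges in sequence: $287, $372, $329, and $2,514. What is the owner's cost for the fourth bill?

$1,005.60

Claim 1 ($287): entire amount goes to the deductible. Owner pays $287; OOP now $287.
Claim 2 ($372): all of it applies to the deductible. Cost to owner: $372. OOP to date $659.
Claim 3 ($329): $141 to deductible, leaving $188; 40% of $188 = $75.20. Owner owes $216.20 (running OOP $875.20).
Claim 4 ($2,514): deductible met; 40% of $2,514 = $1,005.60. Cost to owner: $1,005.60. OOP to date $1,880.80.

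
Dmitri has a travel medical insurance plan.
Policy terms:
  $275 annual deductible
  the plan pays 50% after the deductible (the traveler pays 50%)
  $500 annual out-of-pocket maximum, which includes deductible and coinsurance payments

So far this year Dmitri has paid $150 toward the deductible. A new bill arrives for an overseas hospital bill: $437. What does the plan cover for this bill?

Remaining deductible: $275 − $150 = $125.
After the $125 deductible portion, $437 − $125 = $312 is subject to coinsurance.
Traveler's 50% share of $312 is $156.
So the traveler owes $125 + $156 = $281 before any cap.
Year-to-date out-of-pocket becomes $150 + $281 = $431, still under the $500 maximum, so no cap applies.
Insurer pays the balance: $437 − $281 = $156.

$156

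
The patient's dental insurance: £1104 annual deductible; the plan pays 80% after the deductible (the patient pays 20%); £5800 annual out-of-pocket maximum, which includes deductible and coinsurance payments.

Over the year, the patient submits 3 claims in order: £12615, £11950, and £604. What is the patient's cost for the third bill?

£3.80

Bill 1, £12615: £1104 finishes the deductible; £11511 goes to coinsurance; coinsurance £11511 × 20% = £2302.20. Patient owes £3406.20 (running OOP £3406.20).
Bill 2, £11950: 20% coinsurance on £11950 = £2390. Patient owes £2390 (running OOP £5796.20).
Bill 3, £604: deductible already satisfied, so patient's share is 20% × £604 = £120.80. That would push OOP to £5917, over the £5800 cap, so patient pays £5800 − £5796.20 = £3.80.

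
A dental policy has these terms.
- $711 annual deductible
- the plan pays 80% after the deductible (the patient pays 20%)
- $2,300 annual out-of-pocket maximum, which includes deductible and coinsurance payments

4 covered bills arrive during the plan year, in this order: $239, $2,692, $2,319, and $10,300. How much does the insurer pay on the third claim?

$1,855.20

Claim 1 ($239): entire amount goes to the deductible. Cost to patient: $239. OOP to date $239. Insurer: $239 − $239 = $0.
Claim 2 ($2,692): deductible takes $472, $2,220 remains; coinsurance $2,220 × 20% = $444. Patient owes $916 (running OOP $1,155). Plan pays $2,692 − $916 = $1,776.
Claim 3 ($2,319): 20% coinsurance on $2,319 = $463.80. Cost to patient: $463.80. OOP to date $1,618.80. Insurer: $2,319 − $463.80 = $1,855.20.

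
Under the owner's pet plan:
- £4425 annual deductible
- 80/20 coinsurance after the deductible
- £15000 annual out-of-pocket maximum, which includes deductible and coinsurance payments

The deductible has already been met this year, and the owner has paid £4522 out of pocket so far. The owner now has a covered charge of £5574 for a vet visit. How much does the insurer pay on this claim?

With the deductible met, the entire £5574 is subject to coinsurance.
Owner's 20% share of £5574 is £1114.80.
Cumulative spending £4522 + £1114.80 = £5636.80 stays under the £15000 maximum.
The plan picks up £5574 − £1114.80 = £4459.20.

£4459.20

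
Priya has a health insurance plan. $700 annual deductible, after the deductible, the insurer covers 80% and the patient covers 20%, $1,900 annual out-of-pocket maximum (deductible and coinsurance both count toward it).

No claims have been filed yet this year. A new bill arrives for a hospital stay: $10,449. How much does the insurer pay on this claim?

Deductible not yet touched, so the first $700 of the bill goes to the deductible.
That leaves $10,449 − $700 = $9,749 for coinsurance.
Patient's 20% share of $9,749 is $1,949.80.
Patient responsibility before any cap: $700 + $1,949.80 = $2,649.80.
Adding $2,649.80 to the $0 already spent would give $2,649.80, which exceeds the $1,900 cap; the patient pays just $1,900 − $0 = $1,900.
Insurer pays the balance: $10,449 − $1,900 = $8,549.

$8,549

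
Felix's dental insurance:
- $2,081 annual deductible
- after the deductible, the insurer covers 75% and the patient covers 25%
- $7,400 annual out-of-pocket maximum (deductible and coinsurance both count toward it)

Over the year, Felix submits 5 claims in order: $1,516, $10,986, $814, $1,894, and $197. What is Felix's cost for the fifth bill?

$49.25

Bill 1, $1,516: entire amount goes to the deductible. Patient pays $1,516; OOP now $1,516.
Bill 2, $10,986: deductible takes $565, $10,421 remains; 25% of $10,421 = $2,605.25. Patient owes $3,170.25 (running OOP $4,686.25).
Bill 3, $814: deductible already satisfied, so patient's share is 25% × $814 = $203.50. Cost to patient: $203.50. OOP to date $4,889.75.
Bill 4, $1,894: deductible already satisfied, so patient's share is 25% × $1,894 = $473.50. Cost to patient: $473.50. OOP to date $5,363.25.
Bill 5, $197: 25% coinsurance on $197 = $49.25. Patient pays $49.25; OOP now $5,412.50.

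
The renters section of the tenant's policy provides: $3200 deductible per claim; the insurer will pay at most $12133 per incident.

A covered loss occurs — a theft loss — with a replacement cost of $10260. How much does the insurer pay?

After the deductible, $10260 − $3200 = $7060 remains.
$7060 is within the $12133 limit, so the insurer pays $7060.

$7060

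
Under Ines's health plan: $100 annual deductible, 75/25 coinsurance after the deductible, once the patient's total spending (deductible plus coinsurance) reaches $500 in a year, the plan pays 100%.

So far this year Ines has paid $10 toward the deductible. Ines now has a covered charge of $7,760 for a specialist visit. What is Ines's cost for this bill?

Remaining deductible: $100 − $10 = $90.
That leaves $7,760 − $90 = $7,670 for coinsurance.
Coinsurance: $7,670 × 25% = $1,917.50.
That puts the patient's cost at $90 + $1,917.50 = $2,007.50 before any cap.
That would bring total out-of-pocket to $2,017.50, past the $500 cap. The patient is capped at $500 − $10 = $490 on this claim.

$490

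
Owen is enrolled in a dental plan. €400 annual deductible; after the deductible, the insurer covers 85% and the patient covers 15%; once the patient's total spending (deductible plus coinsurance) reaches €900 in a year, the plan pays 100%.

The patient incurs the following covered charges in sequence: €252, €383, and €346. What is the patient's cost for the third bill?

€51.90

#1 (€252): all of it applies to the deductible. Cost to patient: €252. OOP to date €252.
#2 (€383): €148 to deductible, leaving €235; patient's 15% is €35.25. Patient owes €183.25 (running OOP €435.25).
#3 (€346): deductible met; 15% of €346 = €51.90. Patient pays €51.90; OOP now €487.15.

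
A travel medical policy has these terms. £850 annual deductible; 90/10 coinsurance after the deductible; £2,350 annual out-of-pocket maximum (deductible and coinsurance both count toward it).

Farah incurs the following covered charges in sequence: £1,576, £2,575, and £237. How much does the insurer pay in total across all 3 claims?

£3,184.20

Bill 1, £1,576: deductible takes £850, £726 remains; 10% of £726 = £72.60. Traveler owes £922.60 (running OOP £922.60). Plan pays £1,576 − £922.60 = £653.40.
Bill 2, £2,575: deductible already satisfied, so traveler's share is 10% × £2,575 = £257.50. Cost to traveler: £257.50. OOP to date £1,180.10. Insurer: £2,575 − £257.50 = £2,317.50.
Bill 3, £237: deductible already satisfied, so traveler's share is 10% × £237 = £23.70. Traveler owes £23.70 (running OOP £1,203.80). Plan pays £237 − £23.70 = £213.30.
Insurer total = bills − traveler's total = £4,388 − £1,203.80 = £3,184.20.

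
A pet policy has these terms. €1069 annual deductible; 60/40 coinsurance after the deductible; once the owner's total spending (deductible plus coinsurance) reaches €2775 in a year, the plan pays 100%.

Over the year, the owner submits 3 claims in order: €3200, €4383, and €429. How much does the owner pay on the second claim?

#1 (€3200): deductible takes €1069, €2131 remains; 40% of €2131 = €852.40. Owner pays €1921.40; OOP now €1921.40.
#2 (€4383): deductible already satisfied, so owner's share is 40% × €4383 = €1753.20. Adding that to €1921.40 gives €3674.60, past the €2775 cap; owner pays only €2775 − €1921.40 = €853.60.

€853.60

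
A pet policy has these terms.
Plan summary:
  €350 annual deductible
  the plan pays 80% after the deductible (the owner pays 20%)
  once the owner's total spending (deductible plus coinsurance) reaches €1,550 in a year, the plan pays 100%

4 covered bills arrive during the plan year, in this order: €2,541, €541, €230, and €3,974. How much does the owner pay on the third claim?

Claim 1 — €2,541: deductible takes €350, €2,191 remains; 20% of €2,191 = €438.20. Cost to owner: €788.20. OOP to date €788.20.
Claim 2 — €541: 20% coinsurance on €541 = €108.20. Cost to owner: €108.20. OOP to date €896.40.
Claim 3 — €230: deductible already satisfied, so owner's share is 20% × €230 = €46. Owner pays €46; OOP now €942.40.

€46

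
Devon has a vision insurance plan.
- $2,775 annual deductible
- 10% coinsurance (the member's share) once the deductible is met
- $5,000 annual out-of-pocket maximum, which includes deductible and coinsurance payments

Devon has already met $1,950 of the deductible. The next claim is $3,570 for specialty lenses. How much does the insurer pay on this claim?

$2,470.50

Deductible still to meet: $2,775 − $1,950 = $825.
That leaves $3,570 − $825 = $2,745 for coinsurance.
10% of $2,745 = $274.50 falls to the member.
That puts the member's cost at $825 + $274.50 = $1,099.50 before any cap.
Cumulative spending $1,950 + $1,099.50 = $3,049.50 stays under the $5,000 maximum.
The insurer covers the remainder: $3,570 − $1,099.50 = $2,470.50.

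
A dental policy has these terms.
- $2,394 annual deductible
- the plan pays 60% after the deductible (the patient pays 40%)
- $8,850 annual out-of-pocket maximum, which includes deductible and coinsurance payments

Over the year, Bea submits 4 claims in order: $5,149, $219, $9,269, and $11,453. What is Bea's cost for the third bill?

$3,707.60

Bill 1, $5,149: deductible takes $2,394, $2,755 remains; coinsurance $2,755 × 40% = $1,102. Patient pays $3,496; OOP now $3,496.
Bill 2, $219: 40% coinsurance on $219 = $87.60. Cost to patient: $87.60. OOP to date $3,583.60.
Bill 3, $9,269: deductible already satisfied, so patient's share is 40% × $9,269 = $3,707.60. Patient pays $3,707.60; OOP now $7,291.20.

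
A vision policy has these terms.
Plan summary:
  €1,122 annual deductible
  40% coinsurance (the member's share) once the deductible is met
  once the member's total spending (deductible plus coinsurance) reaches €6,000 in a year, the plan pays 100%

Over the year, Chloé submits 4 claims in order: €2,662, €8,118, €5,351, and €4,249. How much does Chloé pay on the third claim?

€1,014.80

#1 (€2,662): deductible takes €1,122, €1,540 remains; coinsurance €1,540 × 40% = €616. Cost to member: €1,738. OOP to date €1,738.
#2 (€8,118): deductible met; 40% of €8,118 = €3,247.20. Cost to member: €3,247.20. OOP to date €4,985.20.
#3 (€5,351): 40% coinsurance on €5,351 = €2,140.40. Adding that to €4,985.20 gives €7,125.60, past the €6,000 cap; member pays only €6,000 − €4,985.20 = €1,014.80.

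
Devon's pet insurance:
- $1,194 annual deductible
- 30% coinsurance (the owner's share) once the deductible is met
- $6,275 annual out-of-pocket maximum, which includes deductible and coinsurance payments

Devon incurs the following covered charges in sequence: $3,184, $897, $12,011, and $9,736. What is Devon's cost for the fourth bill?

$611.60

Claim 1 ($3,184): deductible takes $1,194, $1,990 remains; owner's 30% is $597. Owner owes $1,791 (running OOP $1,791).
Claim 2 ($897): 30% coinsurance on $897 = $269.10. Owner pays $269.10; OOP now $2,060.10.
Claim 3 ($12,011): deductible already satisfied, so owner's share is 30% × $12,011 = $3,603.30. Owner owes $3,603.30 (running OOP $5,663.40).
Claim 4 ($9,736): deductible already satisfied, so owner's share is 30% × $9,736 = $2,920.80. OOP would hit $8,584.20 > $6,275, so the cap limits the owner to $6,275 − $5,663.40 = $611.60.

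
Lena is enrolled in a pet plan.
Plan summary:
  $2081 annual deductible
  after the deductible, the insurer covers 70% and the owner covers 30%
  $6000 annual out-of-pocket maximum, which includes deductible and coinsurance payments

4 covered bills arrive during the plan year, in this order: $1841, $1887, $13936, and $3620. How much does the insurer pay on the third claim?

#1 ($1841): all of it applies to the deductible. Owner owes $1841 (running OOP $1841). Insurer: $1841 − $1841 = $0.
#2 ($1887): $240 to deductible, leaving $1647; 30% of $1647 = $494.10. Owner owes $734.10 (running OOP $2575.10). Insurer: $1887 − $734.10 = $1152.90.
#3 ($13936): deductible already satisfied, so owner's share is 30% × $13936 = $4180.80. OOP would hit $6755.90 > $6000, so the cap limits the owner to $6000 − $2575.10 = $3424.90. Plan pays $13936 − $3424.90 = $10511.10.

$10511.10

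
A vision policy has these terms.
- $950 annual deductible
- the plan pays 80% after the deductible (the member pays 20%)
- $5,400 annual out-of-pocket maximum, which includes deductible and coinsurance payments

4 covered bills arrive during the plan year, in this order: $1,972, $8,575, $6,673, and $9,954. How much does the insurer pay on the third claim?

$5,338.40

#1 ($1,972): deductible takes $950, $1,022 remains; member's 20% is $204.40. Member pays $1,154.40; OOP now $1,154.40. Plan pays $1,972 − $1,154.40 = $817.60.
#2 ($8,575): 20% coinsurance on $8,575 = $1,715. Member owes $1,715 (running OOP $2,869.40). Insurer: $8,575 − $1,715 = $6,860.
#3 ($6,673): 20% coinsurance on $6,673 = $1,334.60. Cost to member: $1,334.60. OOP to date $4,204. Insurer: $6,673 − $1,334.60 = $5,338.40.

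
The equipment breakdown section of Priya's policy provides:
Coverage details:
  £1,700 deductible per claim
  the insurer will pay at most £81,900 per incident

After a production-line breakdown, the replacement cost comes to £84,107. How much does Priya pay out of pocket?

Less the £1,700 deductible: £84,107 − £1,700 = £82,407.
Since £82,407 > £81,900, the payout is capped at £81,900.
Out of pocket: £84,107 − £81,900 = £2,207.

£2,207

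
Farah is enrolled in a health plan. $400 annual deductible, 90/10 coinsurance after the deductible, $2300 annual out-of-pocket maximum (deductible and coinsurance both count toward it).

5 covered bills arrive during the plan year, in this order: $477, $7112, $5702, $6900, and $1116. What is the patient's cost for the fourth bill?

Claim 1 — $477: deductible takes $400, $77 remains; 10% of $77 = $7.70. Patient pays $407.70; OOP now $407.70.
Claim 2 — $7112: 10% coinsurance on $7112 = $711.20. Patient pays $711.20; OOP now $1118.90.
Claim 3 — $5702: deductible already satisfied, so patient's share is 10% × $5702 = $570.20. Patient pays $570.20; OOP now $1689.10.
Claim 4 — $6900: deductible met; 10% of $6900 = $690. Adding that to $1689.10 gives $2379.10, past the $2300 cap; patient pays only $2300 − $1689.10 = $610.90.

$610.90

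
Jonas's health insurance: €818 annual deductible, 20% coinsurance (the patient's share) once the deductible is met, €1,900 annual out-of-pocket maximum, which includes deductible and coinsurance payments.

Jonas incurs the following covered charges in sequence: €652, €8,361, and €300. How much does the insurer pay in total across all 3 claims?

#1 (€652): fully absorbed by the deductible. Cost to patient: €652. OOP to date €652. Plan pays €652 − €652 = €0.
#2 (€8,361): €166 finishes the deductible; €8,195 goes to coinsurance; 20% of €8,195 = €1,639. Together that's €166 + €1,639 = €1,805. That would push OOP to €2,457, over the €1,900 cap, so patient pays €1,900 − €652 = €1,248. Plan pays €8,361 − €1,248 = €7,113.
#3 (€300): deductible already satisfied, so patient's share is 20% × €300 = €60. Adding that to €1,900 gives €1,960, past the €1,900 cap; patient pays only €1,900 − €1,900 = €0. Insurer: €300 − €0 = €300.
Insurer total = bills − patient's total = €9,313 − €1,900 = €7,413.

€7,413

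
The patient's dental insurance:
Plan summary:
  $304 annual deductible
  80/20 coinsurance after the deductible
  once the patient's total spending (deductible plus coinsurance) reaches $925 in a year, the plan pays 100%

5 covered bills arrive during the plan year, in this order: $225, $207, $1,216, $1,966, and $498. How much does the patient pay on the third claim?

#1 ($225): all of it applies to the deductible. Patient owes $225 (running OOP $225).
#2 ($207): $79 finishes the deductible; $128 goes to coinsurance; patient's 20% is $25.60. Cost to patient: $104.60. OOP to date $329.60.
#3 ($1,216): deductible met; 20% of $1,216 = $243.20. Patient pays $243.20; OOP now $572.80.

$243.20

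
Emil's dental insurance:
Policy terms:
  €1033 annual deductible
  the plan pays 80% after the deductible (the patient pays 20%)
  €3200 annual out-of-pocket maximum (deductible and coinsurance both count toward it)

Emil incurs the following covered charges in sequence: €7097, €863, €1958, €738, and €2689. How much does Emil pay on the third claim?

€391.60

Claim 1 — €7097: deductible takes €1033, €6064 remains; patient's 20% is €1212.80. Cost to patient: €2245.80. OOP to date €2245.80.
Claim 2 — €863: 20% coinsurance on €863 = €172.60. Patient owes €172.60 (running OOP €2418.40).
Claim 3 — €1958: deductible met; 20% of €1958 = €391.60. Patient owes €391.60 (running OOP €2810).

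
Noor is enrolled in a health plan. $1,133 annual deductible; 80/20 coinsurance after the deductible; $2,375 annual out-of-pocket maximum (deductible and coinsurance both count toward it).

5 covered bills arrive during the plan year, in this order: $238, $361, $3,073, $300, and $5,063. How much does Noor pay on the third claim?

$1,041.80

Claim 1 — $238: all of it applies to the deductible. Patient owes $238 (running OOP $238).
Claim 2 — $361: entire amount goes to the deductible. Patient owes $361 (running OOP $599).
Claim 3 — $3,073: deductible takes $534, $2,539 remains; patient's 20% is $507.80. Patient owes $1,041.80 (running OOP $1,640.80).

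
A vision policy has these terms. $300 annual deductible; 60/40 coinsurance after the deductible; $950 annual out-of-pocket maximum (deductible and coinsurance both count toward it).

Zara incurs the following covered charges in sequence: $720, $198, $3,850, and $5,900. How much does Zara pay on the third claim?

$402.80

#1 ($720): deductible takes $300, $420 remains; coinsurance $420 × 40% = $168. Member owes $468 (running OOP $468).
#2 ($198): 40% coinsurance on $198 = $79.20. Cost to member: $79.20. OOP to date $547.20.
#3 ($3,850): deductible already satisfied, so member's share is 40% × $3,850 = $1,540. That would push OOP to $2,087.20, over the $950 cap, so member pays $950 − $547.20 = $402.80.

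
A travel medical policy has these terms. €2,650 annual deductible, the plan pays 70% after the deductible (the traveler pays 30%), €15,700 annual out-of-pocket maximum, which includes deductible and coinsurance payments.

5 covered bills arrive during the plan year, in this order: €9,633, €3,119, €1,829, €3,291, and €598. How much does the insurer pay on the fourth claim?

#1 (€9,633): deductible takes €2,650, €6,983 remains; traveler's 30% is €2,094.90. Traveler pays €4,744.90; OOP now €4,744.90. Plan pays €9,633 − €4,744.90 = €4,888.10.
#2 (€3,119): 30% coinsurance on €3,119 = €935.70. Traveler pays €935.70; OOP now €5,680.60. Insurer: €3,119 − €935.70 = €2,183.30.
#3 (€1,829): deductible met; 30% of €1,829 = €548.70. Traveler pays €548.70; OOP now €6,229.30. Insurer: €1,829 − €548.70 = €1,280.30.
#4 (€3,291): deductible met; 30% of €3,291 = €987.30. Traveler owes €987.30 (running OOP €7,216.60). Plan pays €3,291 − €987.30 = €2,303.70.

€2,303.70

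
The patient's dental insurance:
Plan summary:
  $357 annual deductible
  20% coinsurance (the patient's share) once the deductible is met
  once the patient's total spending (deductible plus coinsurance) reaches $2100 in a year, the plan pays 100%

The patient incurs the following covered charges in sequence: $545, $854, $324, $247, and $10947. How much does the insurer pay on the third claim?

$259.20

Bill 1, $545: $357 finishes the deductible; $188 goes to coinsurance; 20% of $188 = $37.60. Cost to patient: $394.60. OOP to date $394.60. Plan pays $545 − $394.60 = $150.40.
Bill 2, $854: deductible already satisfied, so patient's share is 20% × $854 = $170.80. Patient pays $170.80; OOP now $565.40. Plan pays $854 − $170.80 = $683.20.
Bill 3, $324: 20% coinsurance on $324 = $64.80. Cost to patient: $64.80. OOP to date $630.20. Insurer: $324 − $64.80 = $259.20.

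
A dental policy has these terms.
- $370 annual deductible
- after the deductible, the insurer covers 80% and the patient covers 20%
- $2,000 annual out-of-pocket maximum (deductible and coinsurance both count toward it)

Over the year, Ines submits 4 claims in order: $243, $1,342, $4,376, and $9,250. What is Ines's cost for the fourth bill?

Bill 1, $243: entire amount goes to the deductible. Patient owes $243 (running OOP $243).
Bill 2, $1,342: $127 to deductible, leaving $1,215; 20% of $1,215 = $243. Cost to patient: $370. OOP to date $613.
Bill 3, $4,376: deductible already satisfied, so patient's share is 20% × $4,376 = $875.20. Patient pays $875.20; OOP now $1,488.20.
Bill 4, $9,250: deductible already satisfied, so patient's share is 20% × $9,250 = $1,850. Adding that to $1,488.20 gives $3,338.20, past the $2,000 cap; patient pays only $2,000 − $1,488.20 = $511.80.

$511.80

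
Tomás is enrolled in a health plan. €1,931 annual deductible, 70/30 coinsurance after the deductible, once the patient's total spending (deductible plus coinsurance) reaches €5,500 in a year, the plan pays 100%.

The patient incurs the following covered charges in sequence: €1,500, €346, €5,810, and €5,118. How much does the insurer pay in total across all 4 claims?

Bill 1, €1,500: fully absorbed by the deductible. Cost to patient: €1,500. OOP to date €1,500. Plan pays €1,500 − €1,500 = €0.
Bill 2, €346: entire amount goes to the deductible. Patient owes €346 (running OOP €1,846). Insurer: €346 − €346 = €0.
Bill 3, €5,810: deductible takes €85, €5,725 remains; patient's 30% is €1,717.50. Cost to patient: €1,802.50. OOP to date €3,648.50. Plan pays €5,810 − €1,802.50 = €4,007.50.
Bill 4, €5,118: 30% coinsurance on €5,118 = €1,535.40. Patient owes €1,535.40 (running OOP €5,183.90). Plan pays €5,118 − €1,535.40 = €3,582.60.
Insurer total = bills − patient's total = €12,774 − €5,183.90 = €7,590.10.

€7,590.10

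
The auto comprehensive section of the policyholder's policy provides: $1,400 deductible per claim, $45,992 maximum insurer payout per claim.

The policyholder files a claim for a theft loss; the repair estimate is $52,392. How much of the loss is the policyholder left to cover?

After the deductible, $52,392 − $1,400 = $50,992 remains.
The $45,992 per-incident cap binds; insurer pays $45,992.
Out of pocket: $52,392 − $45,992 = $6,400.

$6,400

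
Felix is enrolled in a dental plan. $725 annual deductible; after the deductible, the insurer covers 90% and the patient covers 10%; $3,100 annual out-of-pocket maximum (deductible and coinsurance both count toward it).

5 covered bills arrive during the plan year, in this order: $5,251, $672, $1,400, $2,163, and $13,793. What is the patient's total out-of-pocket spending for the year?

$2,980.40

#1 ($5,251): $725 finishes the deductible; $4,526 goes to coinsurance; 10% of $4,526 = $452.60. Patient owes $1,177.60 (running OOP $1,177.60).
#2 ($672): deductible already satisfied, so patient's share is 10% × $672 = $67.20. Patient pays $67.20; OOP now $1,244.80.
#3 ($1,400): deductible met; 10% of $1,400 = $140. Patient pays $140; OOP now $1,384.80.
#4 ($2,163): deductible already satisfied, so patient's share is 10% × $2,163 = $216.30. Patient owes $216.30 (running OOP $1,601.10).
#5 ($13,793): deductible met; 10% of $13,793 = $1,379.30. Patient pays $1,379.30; OOP now $2,980.40.
Total paid by the patient: $1,177.60 + $67.20 + $140 + $216.30 + $1,379.30 = $2,980.40.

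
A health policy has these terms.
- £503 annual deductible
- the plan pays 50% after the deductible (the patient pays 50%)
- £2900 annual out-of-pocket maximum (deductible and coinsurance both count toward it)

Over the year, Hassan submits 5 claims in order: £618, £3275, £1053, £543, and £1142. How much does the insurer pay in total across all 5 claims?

Bill 1, £618: deductible takes £503, £115 remains; patient's 50% is £57.50. Patient pays £560.50; OOP now £560.50. Insurer: £618 − £560.50 = £57.50.
Bill 2, £3275: deductible already satisfied, so patient's share is 50% × £3275 = £1637.50. Patient owes £1637.50 (running OOP £2198). Plan pays £3275 − £1637.50 = £1637.50.
Bill 3, £1053: deductible already satisfied, so patient's share is 50% × £1053 = £526.50. Patient pays £526.50; OOP now £2724.50. Insurer: £1053 − £526.50 = £526.50.
Bill 4, £543: deductible already satisfied, so patient's share is 50% × £543 = £271.50. OOP would hit £2996 > £2900, so the cap limits the patient to £2900 − £2724.50 = £175.50. Plan pays £543 − £175.50 = £367.50.
Bill 5, £1142: deductible already satisfied, so patient's share is 50% × £1142 = £571. That would push OOP to £3471, over the £2900 cap, so patient pays £2900 − £2900 = £0. Plan pays £1142 − £0 = £1142.
Insurer total: £57.50 + £1637.50 + £526.50 + £367.50 + £1142 = £3731.

£3731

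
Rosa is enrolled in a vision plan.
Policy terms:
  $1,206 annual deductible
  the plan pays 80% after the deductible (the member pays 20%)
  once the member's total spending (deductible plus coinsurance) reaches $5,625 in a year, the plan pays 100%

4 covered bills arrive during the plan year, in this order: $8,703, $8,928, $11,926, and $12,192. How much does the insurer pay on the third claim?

$10,792

Claim 1 ($8,703): $1,206 finishes the deductible; $7,497 goes to coinsurance; coinsurance $7,497 × 20% = $1,499.40. Cost to member: $2,705.40. OOP to date $2,705.40. Insurer: $8,703 − $2,705.40 = $5,997.60.
Claim 2 ($8,928): deductible already satisfied, so member's share is 20% × $8,928 = $1,785.60. Member owes $1,785.60 (running OOP $4,491). Insurer: $8,928 − $1,785.60 = $7,142.40.
Claim 3 ($11,926): 20% coinsurance on $11,926 = $2,385.20. OOP would hit $6,876.20 > $5,625, so the cap limits the member to $5,625 − $4,491 = $1,134. Plan pays $11,926 − $1,134 = $10,792.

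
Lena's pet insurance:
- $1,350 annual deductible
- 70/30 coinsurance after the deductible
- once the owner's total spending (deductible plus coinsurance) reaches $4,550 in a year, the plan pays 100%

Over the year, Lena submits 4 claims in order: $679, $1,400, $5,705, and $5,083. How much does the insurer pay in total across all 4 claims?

$8,317

Bill 1, $679: entire amount goes to the deductible. Owner owes $679 (running OOP $679). Insurer: $679 − $679 = $0.
Bill 2, $1,400: deductible takes $671, $729 remains; 30% of $729 = $218.70. Owner owes $889.70 (running OOP $1,568.70). Insurer: $1,400 − $889.70 = $510.30.
Bill 3, $5,705: deductible met; 30% of $5,705 = $1,711.50. Cost to owner: $1,711.50. OOP to date $3,280.20. Plan pays $5,705 − $1,711.50 = $3,993.50.
Bill 4, $5,083: deductible already satisfied, so owner's share is 30% × $5,083 = $1,524.90. That would push OOP to $4,805.10, over the $4,550 cap, so owner pays $4,550 − $3,280.20 = $1,269.80. Insurer: $5,083 − $1,269.80 = $3,813.20.
Insurer total = bills − owner's total = $12,867 − $4,550 = $8,317.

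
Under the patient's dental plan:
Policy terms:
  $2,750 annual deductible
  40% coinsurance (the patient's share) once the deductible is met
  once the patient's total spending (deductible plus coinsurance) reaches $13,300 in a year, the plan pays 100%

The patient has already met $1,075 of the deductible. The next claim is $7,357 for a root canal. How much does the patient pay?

$1,075 of the $2,750 deductible is already met, leaving $1,675.
That leaves $7,357 − $1,675 = $5,682 for coinsurance.
Coinsurance: $5,682 × 40% = $2,272.80.
So the patient owes $1,675 + $2,272.80 = $3,947.80 before any cap.
Cumulative spending $1,075 + $3,947.80 = $5,022.80 stays under the $13,300 maximum.

$3,947.80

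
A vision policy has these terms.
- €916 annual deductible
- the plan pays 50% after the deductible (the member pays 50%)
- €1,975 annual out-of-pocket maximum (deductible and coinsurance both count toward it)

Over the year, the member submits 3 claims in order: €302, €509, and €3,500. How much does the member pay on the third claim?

€1,164

Claim 1 (€302): fully absorbed by the deductible. Cost to member: €302. OOP to date €302.
Claim 2 (€509): all of it applies to the deductible. Member owes €509 (running OOP €811).
Claim 3 (€3,500): deductible takes €105, €3,395 remains; 50% of €3,395 = €1,697.50. Together that's €105 + €1,697.50 = €1,802.50. OOP would hit €2,613.50 > €1,975, so the cap limits the member to €1,975 − €811 = €1,164.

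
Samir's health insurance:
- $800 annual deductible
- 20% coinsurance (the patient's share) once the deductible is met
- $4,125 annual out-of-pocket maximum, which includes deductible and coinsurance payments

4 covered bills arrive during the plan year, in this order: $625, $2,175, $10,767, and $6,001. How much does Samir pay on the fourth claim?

$771.60

#1 ($625): all of it applies to the deductible. Cost to patient: $625. OOP to date $625.
#2 ($2,175): $175 finishes the deductible; $2,000 goes to coinsurance; patient's 20% is $400. Patient owes $575 (running OOP $1,200).
#3 ($10,767): deductible already satisfied, so patient's share is 20% × $10,767 = $2,153.40. Cost to patient: $2,153.40. OOP to date $3,353.40.
#4 ($6,001): deductible met; 20% of $6,001 = $1,200.20. That would push OOP to $4,553.60, over the $4,125 cap, so patient pays $4,125 − $3,353.40 = $771.60.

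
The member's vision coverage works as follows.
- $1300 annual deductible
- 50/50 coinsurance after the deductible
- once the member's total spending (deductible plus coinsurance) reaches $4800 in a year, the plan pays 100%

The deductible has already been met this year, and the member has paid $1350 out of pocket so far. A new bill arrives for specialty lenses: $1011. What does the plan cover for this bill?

$505.50

The deductible is already satisfied, so the full bill goes to coinsurance.
Coinsurance: $1011 × 50% = $505.50.
Year-to-date out-of-pocket becomes $1350 + $505.50 = $1855.50, still under the $4800 maximum, so no cap applies.
Insurer pays the balance: $1011 − $505.50 = $505.50.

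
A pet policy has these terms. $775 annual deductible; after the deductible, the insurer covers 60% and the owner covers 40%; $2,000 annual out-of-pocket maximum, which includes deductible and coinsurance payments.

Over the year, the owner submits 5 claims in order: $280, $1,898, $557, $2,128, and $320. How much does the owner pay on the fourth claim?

$441

#1 ($280): fully absorbed by the deductible. Owner pays $280; OOP now $280.
#2 ($1,898): $495 finishes the deductible; $1,403 goes to coinsurance; coinsurance $1,403 × 40% = $561.20. Owner pays $1,056.20; OOP now $1,336.20.
#3 ($557): deductible already satisfied, so owner's share is 40% × $557 = $222.80. Cost to owner: $222.80. OOP to date $1,559.
#4 ($2,128): deductible met; 40% of $2,128 = $851.20. That would push OOP to $2,410.20, over the $2,000 cap, so owner pays $2,000 − $1,559 = $441.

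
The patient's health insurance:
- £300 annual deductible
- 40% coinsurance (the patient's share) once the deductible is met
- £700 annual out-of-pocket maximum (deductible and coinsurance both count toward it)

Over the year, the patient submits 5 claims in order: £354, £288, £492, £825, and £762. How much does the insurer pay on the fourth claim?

Bill 1, £354: £300 finishes the deductible; £54 goes to coinsurance; patient's 40% is £21.60. Patient pays £321.60; OOP now £321.60. Insurer: £354 − £321.60 = £32.40.
Bill 2, £288: 40% coinsurance on £288 = £115.20. Patient owes £115.20 (running OOP £436.80). Insurer: £288 − £115.20 = £172.80.
Bill 3, £492: 40% coinsurance on £492 = £196.80. Patient owes £196.80 (running OOP £633.60). Plan pays £492 − £196.80 = £295.20.
Bill 4, £825: 40% coinsurance on £825 = £330. Adding that to £633.60 gives £963.60, past the £700 cap; patient pays only £700 − £633.60 = £66.40. Insurer: £825 − £66.40 = £758.60.

£758.60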